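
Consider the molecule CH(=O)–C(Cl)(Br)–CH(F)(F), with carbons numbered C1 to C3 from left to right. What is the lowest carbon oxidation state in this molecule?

Tallying each carbon's bonds:
C1: 1C, 1H, 2O → 0 − 1 + 2 = +1
C2: 2C, 1Cl, 1Br → 0 + 1 + 1 = +2
C3: 1C, 1H, 2F → 0 − 1 + 2 = +1
The lowest value is +1.

+1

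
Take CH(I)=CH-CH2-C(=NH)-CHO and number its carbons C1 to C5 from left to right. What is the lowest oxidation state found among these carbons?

-2

Tallying each carbon's bonds:
C1: 2C, 1H, 1I → 0 − 1 + 1 = 0
C2: 3C, 1H → 0 − 1 = -1
C3: 2C, 2H → 0 − 2 = -2
C4: 2C, 2N → 0 + 2 = +2
C5: 1C, 1H, 2O → 0 − 1 + 2 = +1
The lowest value is -2.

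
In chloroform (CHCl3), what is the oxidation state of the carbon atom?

Bonds to more-electronegative neighbours contribute +1 each, bonds to H or metals contribute −1 each, and C–C bonds contribute 0.
The carbon has one bond to H (-1), one bond to Cl (+1), one bond to Cl (+1), one bond to Cl (+1).
Oxidation state = -1 + 1 + 1 + 1 = +2.

+2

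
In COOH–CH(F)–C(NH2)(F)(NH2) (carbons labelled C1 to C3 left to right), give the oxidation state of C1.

Bonds to more-electronegative neighbours contribute +1 each, bonds to H or metals contribute −1 each, and C–C bonds contribute 0.
C1 has one bond to C (0), one bond to O (+1), a double bond to O (2×+1 = +2).
Oxidation state = 0 + 1 + 2 = +3.

+3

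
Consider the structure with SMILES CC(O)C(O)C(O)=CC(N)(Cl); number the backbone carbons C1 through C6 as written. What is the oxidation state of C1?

Bonds to more-electronegative neighbours contribute +1 each, bonds to H or metals contribute −1 each, and C–C bonds contribute 0.
C1 has one bond to C (0), one bond to H (-1), one bond to H (-1), one bond to H (-1).
Oxidation state = 0 − 1 − 1 − 1 = -3.

-3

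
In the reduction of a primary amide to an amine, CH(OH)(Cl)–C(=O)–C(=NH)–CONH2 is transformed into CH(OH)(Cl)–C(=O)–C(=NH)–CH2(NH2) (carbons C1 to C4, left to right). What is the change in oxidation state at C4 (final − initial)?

-4

Before: C4 has 1 bond to C, 2 bonds to O, 1 bond to N → oxidation state +3.
After: C4 has 1 bond to C, 2 bonds to H, 1 bond to N → oxidation state -1.
Δ = -1 − (+3) = -4, so this is a reduction at C4.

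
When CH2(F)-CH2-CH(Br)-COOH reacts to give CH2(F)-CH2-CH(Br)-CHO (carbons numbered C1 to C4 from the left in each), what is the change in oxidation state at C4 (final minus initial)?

Before: C4 has 1 bond to C, 3 bonds to O → oxidation state +3.
After: C4 has 1 bond to C, 1 bond to H, 2 bonds to O → oxidation state +1.
Δ = +1 − (+3) = -2, so this is a reduction at C4.

-2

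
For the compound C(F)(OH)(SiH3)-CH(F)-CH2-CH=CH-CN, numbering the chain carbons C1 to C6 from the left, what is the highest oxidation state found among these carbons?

Tallying each carbon's bonds:
C1: 1C, 1O, 1F, 1Si → 0 + 1 + 1 − 1 = +1
C2: 2C, 1H, 1F → 0 − 1 + 1 = 0
C3: 2C, 2H → 0 − 2 = -2
C4: 3C, 1H → 0 − 1 = -1
C5: 3C, 1H → 0 − 1 = -1
C6: 1C, 3N → 0 + 3 = +3
The highest value is +3.

+3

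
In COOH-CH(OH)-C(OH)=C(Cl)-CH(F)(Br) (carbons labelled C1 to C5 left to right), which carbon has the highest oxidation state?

Tallying each carbon's bonds:
C1: 1C, 3O → 0 + 3 = +3
C2: 2C, 1H, 1O → 0 − 1 + 1 = 0
C3: 3C, 1O → 0 + 1 = +1
C4: 3C, 1Cl → 0 + 1 = +1
C5: 1C, 1H, 1F, 1Br → 0 − 1 + 1 + 1 = +1
The most oxidised carbon is C1 at +3.

C1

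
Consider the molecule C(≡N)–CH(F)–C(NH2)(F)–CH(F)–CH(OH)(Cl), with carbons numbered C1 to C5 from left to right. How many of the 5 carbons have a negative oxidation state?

0

Tallying each carbon's bonds:
C1: 1C, 3N → 0 + 3 = +3
C2: 2C, 1H, 1F → 0 − 1 + 1 = 0
C3: 2C, 1N, 1F → 0 + 1 + 1 = +2
C4: 2C, 1H, 1F → 0 − 1 + 1 = 0
C5: 1C, 1H, 1O, 1Cl → 0 − 1 + 1 + 1 = +1
0 carbons meet the condition.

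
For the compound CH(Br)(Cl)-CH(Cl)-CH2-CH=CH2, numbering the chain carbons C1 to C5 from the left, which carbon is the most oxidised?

C1

Tallying each carbon's bonds:
C1: 1C, 1H, 1Cl, 1Br → 0 − 1 + 1 + 1 = +1
C2: 2C, 1H, 1Cl → 0 − 1 + 1 = 0
C3: 2C, 2H → 0 − 2 = -2
C4: 3C, 1H → 0 − 1 = -1
C5: 2C, 2H → 0 − 2 = -2
The most oxidised carbon is C1 at +1.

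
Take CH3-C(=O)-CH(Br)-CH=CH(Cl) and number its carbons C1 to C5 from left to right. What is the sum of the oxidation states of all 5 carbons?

Tallying each carbon's bonds:
C1: 1C, 3H → 0 − 3 = -3
C2: 2C, 2O → 0 + 2 = +2
C3: 2C, 1H, 1Br → 0 − 1 + 1 = 0
C4: 3C, 1H → 0 − 1 = -1
C5: 2C, 1H, 1Cl → 0 − 1 + 1 = 0
Sum = -3 + 2 + 0 − 1 + 0 = -2.

-2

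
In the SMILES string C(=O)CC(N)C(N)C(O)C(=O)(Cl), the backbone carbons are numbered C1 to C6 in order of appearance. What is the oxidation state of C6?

Bonds to more-electronegative neighbours contribute +1 each, bonds to H or metals contribute −1 each, and C–C bonds contribute 0.
C6 has one bond to C (0), a double bond to O (2×+1 = +2), one bond to Cl (+1).
Oxidation state = 0 + 2 + 1 = +3.

+3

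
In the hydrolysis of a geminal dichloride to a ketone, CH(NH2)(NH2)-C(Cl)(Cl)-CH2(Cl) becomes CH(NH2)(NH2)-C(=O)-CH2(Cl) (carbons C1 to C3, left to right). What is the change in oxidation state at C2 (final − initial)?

Before: C2 has 2 bonds to C, 2 bonds to Cl → oxidation state +2.
After: C2 has 2 bonds to C, 2 bonds to O → oxidation state +2.
Δ = +2 − (+2) = 0, so no net redox change at C2.

0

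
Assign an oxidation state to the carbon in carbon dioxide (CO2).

The carbon has a double bond to O (2×+1 = +2), a double bond to O (2×+1 = +2).
Oxidation state = +2 + 2 = +4.

+4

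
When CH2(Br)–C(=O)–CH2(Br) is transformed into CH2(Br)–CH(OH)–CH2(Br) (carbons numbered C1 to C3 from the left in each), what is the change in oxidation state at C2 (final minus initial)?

Before: C2 has 2 bonds to C, 2 bonds to O → oxidation state +2.
After: C2 has 2 bonds to C, 1 bond to H, 1 bond to O → oxidation state 0.
Δ = 0 − (+2) = -2, so this is a reduction at C2.

-2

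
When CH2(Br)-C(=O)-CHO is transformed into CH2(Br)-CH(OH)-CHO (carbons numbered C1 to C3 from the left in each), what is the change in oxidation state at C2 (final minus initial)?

-2

Before: C2 has 2 bonds to C, 2 bonds to O → oxidation state +2.
After: C2 has 2 bonds to C, 1 bond to H, 1 bond to O → oxidation state 0.
Δ = 0 − (+2) = -2, so this is a reduction at C2.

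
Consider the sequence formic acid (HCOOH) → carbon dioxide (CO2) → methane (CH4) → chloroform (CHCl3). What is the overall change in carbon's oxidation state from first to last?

Carbon oxidation states along the series — formic acid: +2, carbon dioxide: +4, methane: -4, chloroform: +2.
Net change = +2 − (+2) = 0.

0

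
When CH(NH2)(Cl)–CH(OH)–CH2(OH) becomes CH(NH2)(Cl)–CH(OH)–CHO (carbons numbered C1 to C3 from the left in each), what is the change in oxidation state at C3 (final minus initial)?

Before: C3 has 1 bond to C, 2 bonds to H, 1 bond to O → oxidation state -1.
After: C3 has 1 bond to C, 1 bond to H, 2 bonds to O → oxidation state +1.
Δ = +1 − (-1) = +2, so this is an oxidation at C3.

+2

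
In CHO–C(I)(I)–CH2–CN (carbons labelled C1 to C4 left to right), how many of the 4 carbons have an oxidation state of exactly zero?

Assign +1 per bond to O/N/halogen, −1 per bond to H or an electropositive element, and 0 per bond to carbon. Tallying each carbon:
C1: 1C, 1H, 2O → 0 − 1 + 2 = +1
C2: 2C, 2I → 0 + 2 = +2
C3: 2C, 2H → 0 − 2 = -2
C4: 1C, 3N → 0 + 3 = +3
0 carbons meet the condition.

0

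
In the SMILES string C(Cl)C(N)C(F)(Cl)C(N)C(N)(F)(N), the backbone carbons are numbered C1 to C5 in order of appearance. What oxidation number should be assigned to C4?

0

Each bond to a more electronegative atom (O, N, halogen) counts +1, each bond to a less electronegative atom (H, metal, B, Si) counts −1, and each C–C bond counts 0.
C4 has one bond to C (0), one bond to C (0), one bond to N (+1), one bond to H (-1).
Oxidation state = 0 + 0 + 1 − 1 = 0.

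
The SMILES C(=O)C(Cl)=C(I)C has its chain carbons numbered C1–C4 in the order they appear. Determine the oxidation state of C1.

+1

C1 has one bond to C (0), a double bond to O (2×+1 = +2), one bond to H (-1).
Oxidation state = 0 + 2 − 1 = +1.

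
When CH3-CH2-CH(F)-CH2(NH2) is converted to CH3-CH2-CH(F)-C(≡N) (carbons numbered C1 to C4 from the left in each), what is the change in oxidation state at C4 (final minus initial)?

+4

Before: C4 has 1 bond to C, 2 bonds to H, 1 bond to N → oxidation state -1.
After: C4 has 1 bond to C, 3 bonds to N → oxidation state +3.
Δ = +3 − (-1) = +4, so this is an oxidation at C4.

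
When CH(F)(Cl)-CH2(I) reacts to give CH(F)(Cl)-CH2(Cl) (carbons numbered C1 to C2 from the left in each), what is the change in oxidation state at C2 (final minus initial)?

Before: C2 has 1 bond to C, 2 bonds to H, 1 bond to I → oxidation state -1.
After: C2 has 1 bond to C, 2 bonds to H, 1 bond to Cl → oxidation state -1.
Δ = -1 − (-1) = 0, so no net redox change at C2.

0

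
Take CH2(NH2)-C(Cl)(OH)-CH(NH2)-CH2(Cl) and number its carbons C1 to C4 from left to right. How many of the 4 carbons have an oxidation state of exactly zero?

Tallying each carbon's bonds:
C1: 1C, 2H, 1N → 0 − 2 + 1 = -1
C2: 2C, 1O, 1Cl → 0 + 1 + 1 = +2
C3: 2C, 1H, 1N → 0 − 1 + 1 = 0
C4: 1C, 2H, 1Cl → 0 − 2 + 1 = -1
1 carbon (C3) meets the condition.

1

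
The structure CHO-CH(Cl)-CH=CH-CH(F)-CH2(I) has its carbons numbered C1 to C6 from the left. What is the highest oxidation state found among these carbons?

Tallying each carbon's bonds:
C1: 1C, 1H, 2O → 0 − 1 + 2 = +1
C2: 2C, 1H, 1Cl → 0 − 1 + 1 = 0
C3: 3C, 1H → 0 − 1 = -1
C4: 3C, 1H → 0 − 1 = -1
C5: 2C, 1H, 1F → 0 − 1 + 1 = 0
C6: 1C, 2H, 1I → 0 − 2 + 1 = -1
The highest value is +1.

+1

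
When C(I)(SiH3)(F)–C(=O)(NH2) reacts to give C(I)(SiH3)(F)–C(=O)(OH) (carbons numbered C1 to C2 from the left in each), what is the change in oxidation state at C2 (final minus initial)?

Before: C2 has 1 bond to C, 2 bonds to O, 1 bond to N → oxidation state +3.
After: C2 has 1 bond to C, 3 bonds to O → oxidation state +3.
Δ = +3 − (+3) = 0, so no net redox change at C2.

0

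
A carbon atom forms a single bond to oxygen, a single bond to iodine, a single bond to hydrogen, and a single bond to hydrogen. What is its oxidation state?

The carbon has one bond to I (+1), one bond to H (-1), one bond to O (+1), one bond to H (-1).
Oxidation state = +1 − 1 + 1 − 1 = 0.

0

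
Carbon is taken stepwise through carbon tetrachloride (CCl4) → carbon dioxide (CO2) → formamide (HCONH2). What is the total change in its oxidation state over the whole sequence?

-2

Carbon oxidation states along the series — carbon tetrachloride: +4, carbon dioxide: +4, formamide: +2.
Net change = +2 − (+4) = -2.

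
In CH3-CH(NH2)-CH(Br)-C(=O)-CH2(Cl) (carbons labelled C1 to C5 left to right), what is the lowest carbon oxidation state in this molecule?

Bonds to more-electronegative neighbours contribute +1 each, bonds to H or metals contribute −1 each, and C–C bonds contribute 0. Tallying each carbon:
C1: 1C, 3H → 0 − 3 = -3
C2: 2C, 1H, 1N → 0 − 1 + 1 = 0
C3: 2C, 1H, 1Br → 0 − 1 + 1 = 0
C4: 2C, 2O → 0 + 2 = +2
C5: 1C, 2H, 1Cl → 0 − 2 + 1 = -1
The lowest value is -3.

-3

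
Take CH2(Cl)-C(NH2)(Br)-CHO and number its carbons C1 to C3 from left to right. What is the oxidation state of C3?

Each bond to a more electronegative atom (O, N, halogen) counts +1, each bond to a less electronegative atom (H, metal, B, Si) counts −1, and each C–C bond counts 0.
C3 has one bond to C (0), a double bond to O (2×+1 = +2), one bond to H (-1).
Oxidation state = 0 + 2 − 1 = +1.

+1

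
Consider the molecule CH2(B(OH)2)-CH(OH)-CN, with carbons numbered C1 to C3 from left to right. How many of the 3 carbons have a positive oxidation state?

Each bond to a more electronegative atom (O, N, halogen) counts +1, each bond to a less electronegative atom (H, metal, B, Si) counts −1, and each C–C bond counts 0. Tallying each carbon:
C1: 1C, 2H, 1B → 0 − 2 − 1 = -3
C2: 2C, 1H, 1O → 0 − 1 + 1 = 0
C3: 1C, 3N → 0 + 3 = +3
1 carbon (C3) meets the condition.

1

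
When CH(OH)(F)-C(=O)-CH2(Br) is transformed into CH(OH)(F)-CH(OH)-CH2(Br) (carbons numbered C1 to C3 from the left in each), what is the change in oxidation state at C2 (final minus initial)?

Before: C2 has 2 bonds to C, 2 bonds to O → oxidation state +2.
After: C2 has 2 bonds to C, 1 bond to H, 1 bond to O → oxidation state 0.
Δ = 0 − (+2) = -2, so this is a reduction at C2.

-2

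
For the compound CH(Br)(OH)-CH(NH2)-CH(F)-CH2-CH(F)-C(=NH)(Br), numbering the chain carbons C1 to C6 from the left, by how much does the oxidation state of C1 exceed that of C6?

-2

C1: 1C, 1H, 1O, 1Br → 0 − 1 + 1 + 1 = +1
C6: 1C, 2N, 1Br → 0 + 2 + 1 = +3
Difference: +1 − (+3) = -2.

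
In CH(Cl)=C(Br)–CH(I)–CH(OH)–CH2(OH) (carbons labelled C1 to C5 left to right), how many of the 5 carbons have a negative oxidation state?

Bonds to more-electronegative neighbours contribute +1 each, bonds to H or metals contribute −1 each, and C–C bonds contribute 0. Tallying each carbon:
C1: 2C, 1H, 1Cl → 0 − 1 + 1 = 0
C2: 3C, 1Br → 0 + 1 = +1
C3: 2C, 1H, 1I → 0 − 1 + 1 = 0
C4: 2C, 1H, 1O → 0 − 1 + 1 = 0
C5: 1C, 2H, 1O → 0 − 2 + 1 = -1
1 carbon (C5) meets the condition.

1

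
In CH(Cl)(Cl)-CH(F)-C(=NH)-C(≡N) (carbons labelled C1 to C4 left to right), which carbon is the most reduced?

Count +1 for every bond to an atom more electronegative than carbon and −1 for every bond to one less electronegative; C–C bonds are 0. Tallying each carbon:
C1: 1C, 1H, 2Cl → 0 − 1 + 2 = +1
C2: 2C, 1H, 1F → 0 − 1 + 1 = 0
C3: 2C, 2N → 0 + 2 = +2
C4: 1C, 3N → 0 + 3 = +3
The most reduced carbon is C2 at 0.

C2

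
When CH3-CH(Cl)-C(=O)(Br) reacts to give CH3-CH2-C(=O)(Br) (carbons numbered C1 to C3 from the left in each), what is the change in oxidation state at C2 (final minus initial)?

Before: C2 has 2 bonds to C, 1 bond to H, 1 bond to Cl → oxidation state 0.
After: C2 has 2 bonds to C, 2 bonds to H → oxidation state -2.
Δ = -2 − (0) = -2, so this is a reduction at C2.

-2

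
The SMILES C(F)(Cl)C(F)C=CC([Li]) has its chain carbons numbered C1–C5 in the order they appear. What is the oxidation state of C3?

-1

Count +1 for every bond to an atom more electronegative than carbon and −1 for every bond to one less electronegative; C–C bonds are 0.
C3 has one bond to C (0), a double bond to C (2×0 = 0), one bond to H (-1).
Oxidation state = 0 + 0 − 1 = -1.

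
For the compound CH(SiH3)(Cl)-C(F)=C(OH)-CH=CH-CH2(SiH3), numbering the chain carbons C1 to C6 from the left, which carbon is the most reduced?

Tallying each carbon's bonds:
C1: 1C, 1H, 1Cl, 1Si → 0 − 1 + 1 − 1 = -1
C2: 3C, 1F → 0 + 1 = +1
C3: 3C, 1O → 0 + 1 = +1
C4: 3C, 1H → 0 − 1 = -1
C5: 3C, 1H → 0 − 1 = -1
C6: 1C, 2H, 1Si → 0 − 2 − 1 = -3
The most reduced carbon is C6 at -3.

C6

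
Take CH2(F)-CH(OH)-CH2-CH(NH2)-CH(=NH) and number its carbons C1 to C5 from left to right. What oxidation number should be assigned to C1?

Assign +1 per bond to O/N/halogen, −1 per bond to H or an electropositive element, and 0 per bond to carbon.
C1 has one bond to C (0), one bond to H (-1), one bond to F (+1), one bond to H (-1).
Oxidation state = 0 − 1 + 1 − 1 = -1.

-1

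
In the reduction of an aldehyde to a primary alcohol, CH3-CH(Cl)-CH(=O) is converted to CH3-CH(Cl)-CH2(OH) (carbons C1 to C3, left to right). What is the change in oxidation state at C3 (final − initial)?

-2

Before: C3 has 1 bond to C, 1 bond to H, 2 bonds to O → oxidation state +1.
After: C3 has 1 bond to C, 2 bonds to H, 1 bond to O → oxidation state -1.
Δ = -1 − (+1) = -2, so this is a reduction at C3.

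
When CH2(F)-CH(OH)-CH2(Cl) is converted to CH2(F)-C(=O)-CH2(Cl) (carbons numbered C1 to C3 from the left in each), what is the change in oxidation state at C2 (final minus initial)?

+2

Before: C2 has 2 bonds to C, 1 bond to H, 1 bond to O → oxidation state 0.
After: C2 has 2 bonds to C, 2 bonds to O → oxidation state +2.
Δ = +2 − (0) = +2, so this is an oxidation at C2.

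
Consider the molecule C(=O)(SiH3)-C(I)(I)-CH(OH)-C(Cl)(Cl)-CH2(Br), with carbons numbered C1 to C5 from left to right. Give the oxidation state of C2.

+2

Assign +1 per bond to O/N/halogen, −1 per bond to H or an electropositive element, and 0 per bond to carbon.
C2 has one bond to C (0), one bond to C (0), one bond to I (+1), one bond to I (+1).
Oxidation state = 0 + 0 + 1 + 1 = +2.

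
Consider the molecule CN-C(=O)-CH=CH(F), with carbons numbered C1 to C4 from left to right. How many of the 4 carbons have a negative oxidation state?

Count +1 for every bond to an atom more electronegative than carbon and −1 for every bond to one less electronegative; C–C bonds are 0. Tallying each carbon:
C1: 1C, 3N → 0 + 3 = +3
C2: 2C, 2O → 0 + 2 = +2
C3: 3C, 1H → 0 − 1 = -1
C4: 2C, 1H, 1F → 0 − 1 + 1 = 0
1 carbon (C3) meets the condition.

1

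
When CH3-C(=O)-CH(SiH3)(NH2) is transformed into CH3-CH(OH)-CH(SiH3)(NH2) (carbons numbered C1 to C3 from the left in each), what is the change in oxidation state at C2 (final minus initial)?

-2

Before: C2 has 2 bonds to C, 2 bonds to O → oxidation state +2.
After: C2 has 2 bonds to C, 1 bond to H, 1 bond to O → oxidation state 0.
Δ = 0 − (+2) = -2, so this is a reduction at C2.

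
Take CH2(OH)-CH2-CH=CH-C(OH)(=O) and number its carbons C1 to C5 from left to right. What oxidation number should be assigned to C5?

Bonds to more-electronegative neighbours contribute +1 each, bonds to H or metals contribute −1 each, and C–C bonds contribute 0.
C5 has one bond to C (0), one bond to O (+1), a double bond to O (2×+1 = +2).
Oxidation state = 0 + 1 + 2 = +3.

+3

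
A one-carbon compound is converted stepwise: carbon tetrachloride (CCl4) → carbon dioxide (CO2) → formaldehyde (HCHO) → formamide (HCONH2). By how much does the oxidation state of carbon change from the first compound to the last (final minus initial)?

Carbon oxidation states along the series — carbon tetrachloride: +4, carbon dioxide: +4, formaldehyde: 0, formamide: +2.
Net change = +2 − (+4) = -2.

-2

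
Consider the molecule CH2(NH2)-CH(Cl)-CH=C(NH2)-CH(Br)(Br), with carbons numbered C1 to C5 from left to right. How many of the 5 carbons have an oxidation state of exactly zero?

1

Tallying each carbon's bonds:
C1: 1C, 2H, 1N → 0 − 2 + 1 = -1
C2: 2C, 1H, 1Cl → 0 − 1 + 1 = 0
C3: 3C, 1H → 0 − 1 = -1
C4: 3C, 1N → 0 + 1 = +1
C5: 1C, 1H, 2Br → 0 − 1 + 2 = +1
1 carbon (C2) meets the condition.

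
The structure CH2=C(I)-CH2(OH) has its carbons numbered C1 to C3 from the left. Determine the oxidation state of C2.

C2 has a double bond to C (2×0 = 0), one bond to C (0), one bond to I (+1).
Oxidation state = 0 + 0 + 1 = +1.

+1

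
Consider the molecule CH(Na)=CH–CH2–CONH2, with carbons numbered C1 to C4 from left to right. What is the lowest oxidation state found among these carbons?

Tallying each carbon's bonds:
C1: 2C, 1H, 1Na → 0 − 1 − 1 = -2
C2: 3C, 1H → 0 − 1 = -1
C3: 2C, 2H → 0 − 2 = -2
C4: 1C, 2O, 1N → 0 + 2 + 1 = +3
The lowest value is -2.

-2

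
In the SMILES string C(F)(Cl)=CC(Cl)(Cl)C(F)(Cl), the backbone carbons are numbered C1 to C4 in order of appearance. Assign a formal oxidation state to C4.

Each bond to a more electronegative atom (O, N, halogen) counts +1, each bond to a less electronegative atom (H, metal, B, Si) counts −1, and each C–C bond counts 0.
C4 has one bond to C (0), one bond to F (+1), one bond to Cl (+1), one bond to H (-1).
Oxidation state = 0 + 1 + 1 − 1 = +1.

+1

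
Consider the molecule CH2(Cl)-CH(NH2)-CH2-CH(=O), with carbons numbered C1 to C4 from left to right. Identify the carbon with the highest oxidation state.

Bonds to more-electronegative neighbours contribute +1 each, bonds to H or metals contribute −1 each, and C–C bonds contribute 0. Tallying each carbon:
C1: 1C, 2H, 1Cl → 0 − 2 + 1 = -1
C2: 2C, 1H, 1N → 0 − 1 + 1 = 0
C3: 2C, 2H → 0 − 2 = -2
C4: 1C, 1H, 2O → 0 − 1 + 2 = +1
The most oxidised carbon is C4 at +1.

C4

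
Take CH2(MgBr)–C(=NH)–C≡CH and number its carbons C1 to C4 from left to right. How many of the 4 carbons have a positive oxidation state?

1

Count +1 for every bond to an atom more electronegative than carbon and −1 for every bond to one less electronegative; C–C bonds are 0. Tallying each carbon:
C1: 1C, 2H, 1Mg → 0 − 2 − 1 = -3
C2: 2C, 2N → 0 + 2 = +2
C3: 4C → 0 = 0
C4: 3C, 1H → 0 − 1 = -1
1 carbon (C2) meets the condition.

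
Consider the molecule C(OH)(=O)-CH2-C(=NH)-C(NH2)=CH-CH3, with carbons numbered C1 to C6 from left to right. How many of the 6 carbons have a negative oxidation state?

3

Tallying each carbon's bonds:
C1: 1C, 3O → 0 + 3 = +3
C2: 2C, 2H → 0 − 2 = -2
C3: 2C, 2N → 0 + 2 = +2
C4: 3C, 1N → 0 + 1 = +1
C5: 3C, 1H → 0 − 1 = -1
C6: 1C, 3H → 0 − 3 = -3
3 carbons (C2, C5, C6) meet the condition.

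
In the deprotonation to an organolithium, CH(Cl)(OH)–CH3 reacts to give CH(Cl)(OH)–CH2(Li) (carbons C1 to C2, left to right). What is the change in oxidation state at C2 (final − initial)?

0

Before: C2 has 1 bond to C, 3 bonds to H → oxidation state -3.
After: C2 has 1 bond to C, 2 bonds to H, 1 bond to Li → oxidation state -3.
Δ = -3 − (-3) = 0, so no net redox change at C2.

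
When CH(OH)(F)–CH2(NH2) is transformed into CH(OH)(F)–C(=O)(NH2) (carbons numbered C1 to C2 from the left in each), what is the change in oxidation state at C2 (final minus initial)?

Before: C2 has 1 bond to C, 2 bonds to H, 1 bond to N → oxidation state -1.
After: C2 has 1 bond to C, 2 bonds to O, 1 bond to N → oxidation state +3.
Δ = +3 − (-1) = +4, so this is an oxidation at C2.

+4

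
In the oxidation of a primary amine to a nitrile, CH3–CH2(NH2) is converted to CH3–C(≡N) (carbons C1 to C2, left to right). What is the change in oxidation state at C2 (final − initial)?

Before: C2 has 1 bond to C, 2 bonds to H, 1 bond to N → oxidation state -1.
After: C2 has 1 bond to C, 3 bonds to N → oxidation state +3.
Δ = +3 − (-1) = +4, so this is an oxidation at C2.

+4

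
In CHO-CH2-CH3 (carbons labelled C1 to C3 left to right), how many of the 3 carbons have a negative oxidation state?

2

Count +1 for every bond to an atom more electronegative than carbon and −1 for every bond to one less electronegative; C–C bonds are 0. Tallying each carbon:
C1: 1C, 1H, 2O → 0 − 1 + 2 = +1
C2: 2C, 2H → 0 − 2 = -2
C3: 1C, 3H → 0 − 3 = -3
2 carbons (C2, C3) meet the condition.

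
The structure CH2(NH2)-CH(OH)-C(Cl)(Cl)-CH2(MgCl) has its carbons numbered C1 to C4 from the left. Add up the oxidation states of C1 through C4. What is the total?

Tallying each carbon's bonds:
C1: 1C, 2H, 1N → 0 − 2 + 1 = -1
C2: 2C, 1H, 1O → 0 − 1 + 1 = 0
C3: 2C, 2Cl → 0 + 2 = +2
C4: 1C, 2H, 1Mg → 0 − 2 − 1 = -3
Sum = -1 + 0 + 2 − 3 = -2.

-2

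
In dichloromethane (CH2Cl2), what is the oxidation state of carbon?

0

The carbon has one bond to H (-1), one bond to H (-1), one bond to Cl (+1), one bond to Cl (+1).
Oxidation state = -1 − 1 + 1 + 1 = 0.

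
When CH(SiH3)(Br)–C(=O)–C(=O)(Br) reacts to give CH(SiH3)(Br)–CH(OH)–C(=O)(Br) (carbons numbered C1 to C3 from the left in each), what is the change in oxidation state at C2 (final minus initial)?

-2

Before: C2 has 2 bonds to C, 2 bonds to O → oxidation state +2.
After: C2 has 2 bonds to C, 1 bond to H, 1 bond to O → oxidation state 0.
Δ = 0 − (+2) = -2, so this is a reduction at C2.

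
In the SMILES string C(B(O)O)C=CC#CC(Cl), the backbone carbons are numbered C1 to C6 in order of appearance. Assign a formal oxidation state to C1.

C1 has one bond to C (0), one bond to H (-1), one bond to H (-1), one bond to B (-1).
Oxidation state = 0 − 1 − 1 − 1 = -3.

-3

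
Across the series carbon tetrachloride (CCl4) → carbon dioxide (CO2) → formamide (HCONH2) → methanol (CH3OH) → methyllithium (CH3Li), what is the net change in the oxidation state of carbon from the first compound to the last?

-8

Carbon oxidation states along the series — carbon tetrachloride: +4, carbon dioxide: +4, formamide: +2, methanol: -2, methyllithium: -4.
Net change = -4 − (+4) = -8.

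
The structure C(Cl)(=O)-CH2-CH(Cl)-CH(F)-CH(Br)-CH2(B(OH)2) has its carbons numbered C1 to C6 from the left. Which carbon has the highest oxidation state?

Tallying each carbon's bonds:
C1: 1C, 2O, 1Cl → 0 + 2 + 1 = +3
C2: 2C, 2H → 0 − 2 = -2
C3: 2C, 1H, 1Cl → 0 − 1 + 1 = 0
C4: 2C, 1H, 1F → 0 − 1 + 1 = 0
C5: 2C, 1H, 1Br → 0 − 1 + 1 = 0
C6: 1C, 2H, 1B → 0 − 2 − 1 = -3
The most oxidised carbon is C1 at +3.

C1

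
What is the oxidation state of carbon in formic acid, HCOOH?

Bonds to more-electronegative neighbours contribute +1 each, bonds to H or metals contribute −1 each, and C–C bonds contribute 0.
The carbon has one bond to H (-1), a double bond to O (2×+1 = +2), one bond to O (+1).
Oxidation state = -1 + 2 + 1 = +2.

+2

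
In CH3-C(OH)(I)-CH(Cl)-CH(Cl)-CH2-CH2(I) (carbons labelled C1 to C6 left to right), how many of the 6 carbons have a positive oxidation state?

1

Tallying each carbon's bonds:
C1: 1C, 3H → 0 − 3 = -3
C2: 2C, 1O, 1I → 0 + 1 + 1 = +2
C3: 2C, 1H, 1Cl → 0 − 1 + 1 = 0
C4: 2C, 1H, 1Cl → 0 − 1 + 1 = 0
C5: 2C, 2H → 0 − 2 = -2
C6: 1C, 2H, 1I → 0 − 2 + 1 = -1
1 carbon (C2) meets the condition.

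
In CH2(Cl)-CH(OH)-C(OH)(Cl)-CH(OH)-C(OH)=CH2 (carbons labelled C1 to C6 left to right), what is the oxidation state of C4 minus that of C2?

C4: 2C, 1H, 1O → 0 − 1 + 1 = 0
C2: 2C, 1H, 1O → 0 − 1 + 1 = 0
Difference: 0 − (0) = 0.

0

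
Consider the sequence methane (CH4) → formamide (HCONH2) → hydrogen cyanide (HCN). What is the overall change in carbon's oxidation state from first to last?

+6

Carbon oxidation states along the series — methane: -4, formamide: +2, hydrogen cyanide: +2.
Net change = +2 − (-4) = +6.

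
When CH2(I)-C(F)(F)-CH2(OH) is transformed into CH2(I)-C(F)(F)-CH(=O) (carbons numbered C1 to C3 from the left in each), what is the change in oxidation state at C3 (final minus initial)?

Before: C3 has 1 bond to C, 2 bonds to H, 1 bond to O → oxidation state -1.
After: C3 has 1 bond to C, 1 bond to H, 2 bonds to O → oxidation state +1.
Δ = +1 − (-1) = +2, so this is an oxidation at C3.

+2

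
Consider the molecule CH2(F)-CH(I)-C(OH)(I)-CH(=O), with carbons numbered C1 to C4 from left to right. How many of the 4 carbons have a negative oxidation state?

Bonds to more-electronegative neighbours contribute +1 each, bonds to H or metals contribute −1 each, and C–C bonds contribute 0. Tallying each carbon:
C1: 1C, 2H, 1F → 0 − 2 + 1 = -1
C2: 2C, 1H, 1I → 0 − 1 + 1 = 0
C3: 2C, 1O, 1I → 0 + 1 + 1 = +2
C4: 1C, 1H, 2O → 0 − 1 + 2 = +1
1 carbon (C1) meets the condition.

1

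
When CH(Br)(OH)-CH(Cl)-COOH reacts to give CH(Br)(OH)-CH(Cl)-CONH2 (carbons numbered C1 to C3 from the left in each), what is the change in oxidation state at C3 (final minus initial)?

Before: C3 has 1 bond to C, 3 bonds to O → oxidation state +3.
After: C3 has 1 bond to C, 2 bonds to O, 1 bond to N → oxidation state +3.
Δ = +3 − (+3) = 0, so no net redox change at C3.

0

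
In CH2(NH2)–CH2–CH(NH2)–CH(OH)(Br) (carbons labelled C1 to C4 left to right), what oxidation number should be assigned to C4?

C4 has one bond to C (0), one bond to O (+1), one bond to H (-1), one bond to Br (+1).
Oxidation state = 0 + 1 − 1 + 1 = +1.

+1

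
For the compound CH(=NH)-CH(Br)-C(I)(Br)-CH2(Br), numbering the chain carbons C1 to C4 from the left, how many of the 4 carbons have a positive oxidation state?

Tallying each carbon's bonds:
C1: 1C, 1H, 2N → 0 − 1 + 2 = +1
C2: 2C, 1H, 1Br → 0 − 1 + 1 = 0
C3: 2C, 1Br, 1I → 0 + 1 + 1 = +2
C4: 1C, 2H, 1Br → 0 − 2 + 1 = -1
2 carbons (C1, C3) meet the condition.

2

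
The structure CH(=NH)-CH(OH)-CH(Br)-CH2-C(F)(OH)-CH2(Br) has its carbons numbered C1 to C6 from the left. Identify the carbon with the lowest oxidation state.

Assign +1 per bond to O/N/halogen, −1 per bond to H or an electropositive element, and 0 per bond to carbon. Tallying each carbon:
C1: 1C, 1H, 2N → 0 − 1 + 2 = +1
C2: 2C, 1H, 1O → 0 − 1 + 1 = 0
C3: 2C, 1H, 1Br → 0 − 1 + 1 = 0
C4: 2C, 2H → 0 − 2 = -2
C5: 2C, 1O, 1F → 0 + 1 + 1 = +2
C6: 1C, 2H, 1Br → 0 − 2 + 1 = -1
The most reduced carbon is C4 at -2.

C4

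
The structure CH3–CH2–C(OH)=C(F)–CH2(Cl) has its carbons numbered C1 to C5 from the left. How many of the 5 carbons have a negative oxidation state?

3

Each bond to a more electronegative atom (O, N, halogen) counts +1, each bond to a less electronegative atom (H, metal, B, Si) counts −1, and each C–C bond counts 0. Tallying each carbon:
C1: 1C, 3H → 0 − 3 = -3
C2: 2C, 2H → 0 − 2 = -2
C3: 3C, 1O → 0 + 1 = +1
C4: 3C, 1F → 0 + 1 = +1
C5: 1C, 2H, 1Cl → 0 − 2 + 1 = -1
3 carbons (C1, C2, C5) meet the condition.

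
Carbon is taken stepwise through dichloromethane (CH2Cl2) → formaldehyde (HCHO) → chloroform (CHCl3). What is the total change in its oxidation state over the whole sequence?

Carbon oxidation states along the series — dichloromethane: 0, formaldehyde: 0, chloroform: +2.
Net change = +2 − (0) = +2.

+2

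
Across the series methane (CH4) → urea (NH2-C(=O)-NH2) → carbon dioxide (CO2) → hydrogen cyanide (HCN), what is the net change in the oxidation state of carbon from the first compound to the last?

+6

Carbon oxidation states along the series — methane: -4, urea: +4, carbon dioxide: +4, hydrogen cyanide: +2.
Net change = +2 − (-4) = +6.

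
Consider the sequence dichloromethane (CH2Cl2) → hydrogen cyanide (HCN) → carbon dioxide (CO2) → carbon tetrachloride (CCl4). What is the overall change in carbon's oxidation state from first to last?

+4

Carbon oxidation states along the series — dichloromethane: 0, hydrogen cyanide: +2, carbon dioxide: +4, carbon tetrachloride: +4.
Net change = +4 − (0) = +4.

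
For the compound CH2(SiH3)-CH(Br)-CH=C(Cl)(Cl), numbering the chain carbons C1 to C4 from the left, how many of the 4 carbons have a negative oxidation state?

Count +1 for every bond to an atom more electronegative than carbon and −1 for every bond to one less electronegative; C–C bonds are 0. Tallying each carbon:
C1: 1C, 2H, 1Si → 0 − 2 − 1 = -3
C2: 2C, 1H, 1Br → 0 − 1 + 1 = 0
C3: 3C, 1H → 0 − 1 = -1
C4: 2C, 2Cl → 0 + 2 = +2
2 carbons (C1, C3) meet the condition.

2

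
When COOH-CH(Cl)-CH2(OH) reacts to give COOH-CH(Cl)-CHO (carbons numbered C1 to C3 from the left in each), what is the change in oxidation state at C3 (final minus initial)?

Before: C3 has 1 bond to C, 2 bonds to H, 1 bond to O → oxidation state -1.
After: C3 has 1 bond to C, 1 bond to H, 2 bonds to O → oxidation state +1.
Δ = +1 − (-1) = +2, so this is an oxidation at C3.

+2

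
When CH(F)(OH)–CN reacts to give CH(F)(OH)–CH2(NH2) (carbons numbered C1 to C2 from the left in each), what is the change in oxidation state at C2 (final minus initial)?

-4

Before: C2 has 1 bond to C, 3 bonds to N → oxidation state +3.
After: C2 has 1 bond to C, 2 bonds to H, 1 bond to N → oxidation state -1.
Δ = -1 − (+3) = -4, so this is a reduction at C2.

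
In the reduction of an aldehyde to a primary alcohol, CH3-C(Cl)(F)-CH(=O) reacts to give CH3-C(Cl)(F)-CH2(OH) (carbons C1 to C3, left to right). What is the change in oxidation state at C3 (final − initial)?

Before: C3 has 1 bond to C, 1 bond to H, 2 bonds to O → oxidation state +1.
After: C3 has 1 bond to C, 2 bonds to H, 1 bond to O → oxidation state -1.
Δ = -1 − (+1) = -2, so this is a reduction at C3.

-2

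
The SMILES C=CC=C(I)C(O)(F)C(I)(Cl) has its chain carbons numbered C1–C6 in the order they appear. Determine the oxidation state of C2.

-1

C2 has a double bond to C (2×0 = 0), one bond to C (0), one bond to H (-1).
Oxidation state = 0 + 0 − 1 = -1.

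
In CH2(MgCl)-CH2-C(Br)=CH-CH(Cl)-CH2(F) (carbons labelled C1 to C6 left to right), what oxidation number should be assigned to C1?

-3

C1 has one bond to C (0), one bond to H (-1), one bond to H (-1), one bond to Mg (-1).
Oxidation state = 0 − 1 − 1 − 1 = -3.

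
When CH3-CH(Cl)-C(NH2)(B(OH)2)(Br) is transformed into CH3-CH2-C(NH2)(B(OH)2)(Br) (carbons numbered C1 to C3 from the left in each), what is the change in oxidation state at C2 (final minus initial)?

Before: C2 has 2 bonds to C, 1 bond to H, 1 bond to Cl → oxidation state 0.
After: C2 has 2 bonds to C, 2 bonds to H → oxidation state -2.
Δ = -2 − (0) = -2, so this is a reduction at C2.

-2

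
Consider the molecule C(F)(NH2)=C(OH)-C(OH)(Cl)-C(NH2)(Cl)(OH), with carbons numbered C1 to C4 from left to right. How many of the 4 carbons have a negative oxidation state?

Assign +1 per bond to O/N/halogen, −1 per bond to H or an electropositive element, and 0 per bond to carbon. Tallying each carbon:
C1: 2C, 1N, 1F → 0 + 1 + 1 = +2
C2: 3C, 1O → 0 + 1 = +1
C3: 2C, 1O, 1Cl → 0 + 1 + 1 = +2
C4: 1C, 1O, 1N, 1Cl → 0 + 1 + 1 + 1 = +3
0 carbons meet the condition.

0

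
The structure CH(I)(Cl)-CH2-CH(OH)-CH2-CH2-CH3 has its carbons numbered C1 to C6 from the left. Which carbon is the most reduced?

C6

Tallying each carbon's bonds:
C1: 1C, 1H, 1Cl, 1I → 0 − 1 + 1 + 1 = +1
C2: 2C, 2H → 0 − 2 = -2
C3: 2C, 1H, 1O → 0 − 1 + 1 = 0
C4: 2C, 2H → 0 − 2 = -2
C5: 2C, 2H → 0 − 2 = -2
C6: 1C, 3H → 0 − 3 = -3
The most reduced carbon is C6 at -3.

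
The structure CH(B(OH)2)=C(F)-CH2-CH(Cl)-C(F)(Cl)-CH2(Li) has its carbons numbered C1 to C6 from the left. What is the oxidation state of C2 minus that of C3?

C2: 3C, 1F → 0 + 1 = +1
C3: 2C, 2H → 0 − 2 = -2
Difference: +1 − (-2) = +3.

+3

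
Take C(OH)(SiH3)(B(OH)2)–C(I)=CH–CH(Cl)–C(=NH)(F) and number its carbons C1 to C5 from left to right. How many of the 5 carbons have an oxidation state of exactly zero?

1

Bonds to more-electronegative neighbours contribute +1 each, bonds to H or metals contribute −1 each, and C–C bonds contribute 0. Tallying each carbon:
C1: 1C, 1O, 1B, 1Si → 0 + 1 − 1 − 1 = -1
C2: 3C, 1I → 0 + 1 = +1
C3: 3C, 1H → 0 − 1 = -1
C4: 2C, 1H, 1Cl → 0 − 1 + 1 = 0
C5: 1C, 2N, 1F → 0 + 2 + 1 = +3
1 carbon (C4) meets the condition.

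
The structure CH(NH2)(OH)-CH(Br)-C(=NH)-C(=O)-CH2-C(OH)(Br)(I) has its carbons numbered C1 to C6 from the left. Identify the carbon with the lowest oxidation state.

C5

Each bond to a more electronegative atom (O, N, halogen) counts +1, each bond to a less electronegative atom (H, metal, B, Si) counts −1, and each C–C bond counts 0. Tallying each carbon:
C1: 1C, 1H, 1O, 1N → 0 − 1 + 1 + 1 = +1
C2: 2C, 1H, 1Br → 0 − 1 + 1 = 0
C3: 2C, 2N → 0 + 2 = +2
C4: 2C, 2O → 0 + 2 = +2
C5: 2C, 2H → 0 − 2 = -2
C6: 1C, 1O, 1Br, 1I → 0 + 1 + 1 + 1 = +3
The most reduced carbon is C5 at -2.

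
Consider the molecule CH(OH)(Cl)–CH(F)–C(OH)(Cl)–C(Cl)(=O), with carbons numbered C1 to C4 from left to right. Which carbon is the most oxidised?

Tallying each carbon's bonds:
C1: 1C, 1H, 1O, 1Cl → 0 − 1 + 1 + 1 = +1
C2: 2C, 1H, 1F → 0 − 1 + 1 = 0
C3: 2C, 1O, 1Cl → 0 + 1 + 1 = +2
C4: 1C, 2O, 1Cl → 0 + 2 + 1 = +3
The most oxidised carbon is C4 at +3.

C4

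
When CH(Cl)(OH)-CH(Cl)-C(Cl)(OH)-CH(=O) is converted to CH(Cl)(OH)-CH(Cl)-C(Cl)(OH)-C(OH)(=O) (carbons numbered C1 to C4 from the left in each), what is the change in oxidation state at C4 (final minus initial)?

Before: C4 has 1 bond to C, 1 bond to H, 2 bonds to O → oxidation state +1.
After: C4 has 1 bond to C, 3 bonds to O → oxidation state +3.
Δ = +3 − (+1) = +2, so this is an oxidation at C4.

+2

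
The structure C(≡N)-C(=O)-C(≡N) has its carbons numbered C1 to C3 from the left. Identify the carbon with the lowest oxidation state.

C2

Tallying each carbon's bonds:
C1: 1C, 3N → 0 + 3 = +3
C2: 2C, 2O → 0 + 2 = +2
C3: 1C, 3N → 0 + 3 = +3
The most reduced carbon is C2 at +2.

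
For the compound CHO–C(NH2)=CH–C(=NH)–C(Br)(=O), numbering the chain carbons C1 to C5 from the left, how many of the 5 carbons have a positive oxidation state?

Each bond to a more electronegative atom (O, N, halogen) counts +1, each bond to a less electronegative atom (H, metal, B, Si) counts −1, and each C–C bond counts 0. Tallying each carbon:
C1: 1C, 1H, 2O → 0 − 1 + 2 = +1
C2: 3C, 1N → 0 + 1 = +1
C3: 3C, 1H → 0 − 1 = -1
C4: 2C, 2N → 0 + 2 = +2
C5: 1C, 2O, 1Br → 0 + 2 + 1 = +3
4 carbons (C1, C2, C4, C5) meet the condition.

4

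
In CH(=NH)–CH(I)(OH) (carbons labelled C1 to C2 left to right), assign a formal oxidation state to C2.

+1

C2 has one bond to C (0), one bond to I (+1), one bond to H (-1), one bond to O (+1).
Oxidation state = 0 + 1 − 1 + 1 = +1.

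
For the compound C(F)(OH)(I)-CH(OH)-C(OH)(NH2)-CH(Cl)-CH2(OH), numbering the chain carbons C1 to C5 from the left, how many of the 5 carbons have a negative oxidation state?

Assign +1 per bond to O/N/halogen, −1 per bond to H or an electropositive element, and 0 per bond to carbon. Tallying each carbon:
C1: 1C, 1O, 1F, 1I → 0 + 1 + 1 + 1 = +3
C2: 2C, 1H, 1O → 0 − 1 + 1 = 0
C3: 2C, 1O, 1N → 0 + 1 + 1 = +2
C4: 2C, 1H, 1Cl → 0 − 1 + 1 = 0
C5: 1C, 2H, 1O → 0 − 2 + 1 = -1
1 carbon (C5) meets the condition.

1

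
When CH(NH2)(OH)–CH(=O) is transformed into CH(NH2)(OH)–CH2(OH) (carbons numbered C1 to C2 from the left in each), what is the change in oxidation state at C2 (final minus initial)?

-2

Before: C2 has 1 bond to C, 1 bond to H, 2 bonds to O → oxidation state +1.
After: C2 has 1 bond to C, 2 bonds to H, 1 bond to O → oxidation state -1.
Δ = -1 − (+1) = -2, so this is a reduction at C2.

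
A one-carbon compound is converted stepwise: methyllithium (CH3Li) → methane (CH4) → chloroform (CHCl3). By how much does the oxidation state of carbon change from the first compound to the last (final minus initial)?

Carbon oxidation states along the series — methyllithium: -4, methane: -4, chloroform: +2.
Net change = +2 − (-4) = +6.

+6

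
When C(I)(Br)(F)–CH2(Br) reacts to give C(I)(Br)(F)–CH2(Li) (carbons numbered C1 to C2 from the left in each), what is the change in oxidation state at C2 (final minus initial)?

-2

Before: C2 has 1 bond to C, 2 bonds to H, 1 bond to Br → oxidation state -1.
After: C2 has 1 bond to C, 2 bonds to H, 1 bond to Li → oxidation state -3.
Δ = -3 − (-1) = -2, so this is a reduction at C2.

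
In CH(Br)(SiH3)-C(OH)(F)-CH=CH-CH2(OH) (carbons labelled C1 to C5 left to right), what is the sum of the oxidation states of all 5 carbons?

Each bond to a more electronegative atom (O, N, halogen) counts +1, each bond to a less electronegative atom (H, metal, B, Si) counts −1, and each C–C bond counts 0. Tallying each carbon:
C1: 1C, 1H, 1Br, 1Si → 0 − 1 + 1 − 1 = -1
C2: 2C, 1O, 1F → 0 + 1 + 1 = +2
C3: 3C, 1H → 0 − 1 = -1
C4: 3C, 1H → 0 − 1 = -1
C5: 1C, 2H, 1O → 0 − 2 + 1 = -1
Sum = -1 + 2 − 1 − 1 − 1 = -2.

-2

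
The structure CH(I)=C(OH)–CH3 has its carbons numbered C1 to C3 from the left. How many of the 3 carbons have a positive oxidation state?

Assign +1 per bond to O/N/halogen, −1 per bond to H or an electropositive element, and 0 per bond to carbon. Tallying each carbon:
C1: 2C, 1H, 1I → 0 − 1 + 1 = 0
C2: 3C, 1O → 0 + 1 = +1
C3: 1C, 3H → 0 − 3 = -3
1 carbon (C2) meets the condition.

1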